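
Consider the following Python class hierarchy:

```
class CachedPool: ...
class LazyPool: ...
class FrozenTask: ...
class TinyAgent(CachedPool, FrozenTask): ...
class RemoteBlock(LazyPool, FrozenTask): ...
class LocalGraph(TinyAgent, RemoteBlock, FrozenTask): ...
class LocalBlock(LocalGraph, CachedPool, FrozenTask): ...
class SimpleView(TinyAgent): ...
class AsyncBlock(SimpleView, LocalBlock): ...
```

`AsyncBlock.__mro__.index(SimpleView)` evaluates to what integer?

1

L[AsyncBlock] = AsyncBlock + merge(L[SimpleView], L[LocalBlock], [SimpleView LocalBlock])
  take SimpleView:  [SimpleView TinyAgent CachedPool FrozenTask object] + [LocalBlock LocalGraph TinyAgent CachedPool RemoteBlock LazyPool FrozenTask object] + [SimpleView LocalBlock]
  take LocalBlock:  [TinyAgent CachedPool FrozenTask object] + [LocalBlock LocalGraph TinyAgent CachedPool RemoteBlock LazyPool FrozenTask object] + [LocalBlock]
  take LocalGraph:  [TinyAgent CachedPool FrozenTask object] + [LocalGraph TinyAgent CachedPool RemoteBlock LazyPool FrozenTask object]
  take TinyAgent:  [TinyAgent CachedPool FrozenTask object] + [TinyAgent CachedPool RemoteBlock LazyPool FrozenTask object]
  take CachedPool:  [CachedPool FrozenTask object] + [CachedPool RemoteBlock LazyPool FrozenTask object]
  take RemoteBlock:  [FrozenTask object] + [RemoteBlock LazyPool FrozenTask object]
  take LazyPool:  [FrozenTask object] + [LazyPool FrozenTask object]
  take FrozenTask:  [FrozenTask object] + [FrozenTask object]
  take object:  [object] + [object]
MRO: AsyncBlock SimpleView LocalBlock LocalGraph TinyAgent CachedPool RemoteBlock LazyPool FrozenTask object
SimpleView sits at index 1.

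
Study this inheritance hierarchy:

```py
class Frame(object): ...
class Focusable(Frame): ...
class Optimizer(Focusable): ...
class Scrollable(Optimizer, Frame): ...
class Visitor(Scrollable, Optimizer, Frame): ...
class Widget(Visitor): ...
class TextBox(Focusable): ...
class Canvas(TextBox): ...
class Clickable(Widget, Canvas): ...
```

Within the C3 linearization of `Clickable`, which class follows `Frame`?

object

L[Clickable] = Clickable + merge(L[Widget], L[Canvas], [Widget Canvas])
  take Widget:  [Widget Visitor Scrollable Optimizer Focusable Frame object] + [Canvas TextBox Focusable Frame object] + [Widget Canvas]
  take Visitor:  [Visitor Scrollable Optimizer Focusable Frame object] + [Canvas TextBox Focusable Frame object] + [Canvas]
  take Scrollable:  [Scrollable Optimizer Focusable Frame object] + [Canvas TextBox Focusable Frame object] + [Canvas]
  take Optimizer:  [Optimizer Focusable Frame object] + [Canvas TextBox Focusable Frame object] + [Canvas]
  take Canvas:  [Focusable Frame object] + [Canvas TextBox Focusable Frame object] + [Canvas]
  take TextBox:  [Focusable Frame object] + [TextBox Focusable Frame object]
  take Focusable:  [Focusable Frame object] + [Focusable Frame object]
  take Frame:  [Frame object] + [Frame object]
  take object:  [object] + [object]
MRO: Clickable Widget Visitor Scrollable Optimizer Canvas TextBox Focusable Frame object
Frame is at position 8; next is object.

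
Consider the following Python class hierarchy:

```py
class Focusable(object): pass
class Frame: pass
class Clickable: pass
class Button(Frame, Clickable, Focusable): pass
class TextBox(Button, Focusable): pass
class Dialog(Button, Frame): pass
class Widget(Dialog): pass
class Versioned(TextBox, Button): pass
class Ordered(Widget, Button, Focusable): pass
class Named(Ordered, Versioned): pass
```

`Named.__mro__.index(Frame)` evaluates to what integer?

L[Named] = Named + merge(L[Ordered], L[Versioned], [Ordered Versioned])
  take Ordered:  [Ordered Widget Dialog Button Frame Clickable Focusable object] + [Versioned TextBox Button Frame Clickable Focusable object] + [Ordered Versioned]
  take Widget:  [Widget Dialog Button Frame Clickable Focusable object] + [Versioned TextBox Button Frame Clickable Focusable object] + [Versioned]
  take Dialog:  [Dialog Button Frame Clickable Focusable object] + [Versioned TextBox Button Frame Clickable Focusable object] + [Versioned]
  take Versioned:  [Button Frame Clickable Focusable object] + [Versioned TextBox Button Frame Clickable Focusable object] + [Versioned]
  take TextBox:  [Button Frame Clickable Focusable object] + [TextBox Button Frame Clickable Focusable object]
  take Button:  [Button Frame Clickable Focusable object] + [Button Frame Clickable Focusable object]
  take Frame:  [Frame Clickable Focusable object] + [Frame Clickable Focusable object]
  take Clickable:  [Clickable Focusable object] + [Clickable Focusable object]
  take Focusable:  [Focusable object] + [Focusable object]
  take object:  [object] + [object]
MRO: Named Ordered Widget Dialog Versioned TextBox Button Frame Clickable Focusable object
Frame sits at index 7.

7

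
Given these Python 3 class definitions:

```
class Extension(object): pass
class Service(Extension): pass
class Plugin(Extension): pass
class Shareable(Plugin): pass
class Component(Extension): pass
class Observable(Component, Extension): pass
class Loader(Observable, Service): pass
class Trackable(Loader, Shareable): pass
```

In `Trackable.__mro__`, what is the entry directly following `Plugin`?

L[Trackable] = Trackable + merge(L[Loader], L[Shareable], [Loader Shareable])
  take Loader:  [Loader Observable Component Service Extension object] + [Shareable Plugin Extension object] + [Loader Shareable]
  take Observable:  [Observable Component Service Extension object] + [Shareable Plugin Extension object] + [Shareable]
  take Component:  [Component Service Extension object] + [Shareable Plugin Extension object] + [Shareable]
  take Service:  [Service Extension object] + [Shareable Plugin Extension object] + [Shareable]
  take Shareable:  [Extension object] + [Shareable Plugin Extension object] + [Shareable]
  take Plugin:  [Extension object] + [Plugin Extension object]
  take Extension:  [Extension object] + [Extension object]
  take object:  [object] + [object]
MRO: Trackable Loader Observable Component Service Shareable Plugin Extension object
Plugin is at position 6; next is Extension.

Extension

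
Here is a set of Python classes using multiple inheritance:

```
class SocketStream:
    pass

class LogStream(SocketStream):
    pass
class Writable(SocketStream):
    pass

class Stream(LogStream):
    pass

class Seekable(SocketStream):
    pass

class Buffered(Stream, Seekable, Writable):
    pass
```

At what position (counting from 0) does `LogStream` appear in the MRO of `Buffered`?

L[Buffered] = Buffered + merge(L[Stream], L[Seekable], L[Writable], [Stream Seekable Writable])
  take Stream:  [Stream LogStream SocketStream object] + [Seekable SocketStream object] + [Writable SocketStream object] + [Stream Seekable Writable]
  take LogStream:  [LogStream SocketStream object] + [Seekable SocketStream object] + [Writable SocketStream object] + [Seekable Writable]
  take Seekable:  [SocketStream object] + [Seekable SocketStream object] + [Writable SocketStream object] + [Seekable Writable]
  take Writable:  [SocketStream object] + [SocketStream object] + [Writable SocketStream object] + [Writable]
  take SocketStream:  [SocketStream object] + [SocketStream object] + [SocketStream object]
  take object:  [object] + [object] + [object]
MRO: Buffered Stream LogStream Seekable Writable SocketStream object
LogStream sits at index 2.

2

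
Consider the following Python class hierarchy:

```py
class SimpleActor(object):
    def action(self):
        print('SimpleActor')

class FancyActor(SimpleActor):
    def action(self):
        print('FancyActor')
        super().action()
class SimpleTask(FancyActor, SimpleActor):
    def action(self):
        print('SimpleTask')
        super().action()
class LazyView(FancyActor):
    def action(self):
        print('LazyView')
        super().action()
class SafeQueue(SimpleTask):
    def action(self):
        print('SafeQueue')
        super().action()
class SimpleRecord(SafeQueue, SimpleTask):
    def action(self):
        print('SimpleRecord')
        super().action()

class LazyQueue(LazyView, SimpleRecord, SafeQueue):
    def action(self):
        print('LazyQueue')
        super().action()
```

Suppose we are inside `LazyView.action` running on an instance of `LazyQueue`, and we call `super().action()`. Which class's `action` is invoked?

L[LazyQueue] = LazyQueue + merge(L[LazyView], L[SimpleRecord], L[SafeQueue], [LazyView SimpleRecord SafeQueue])
  take LazyView:  [LazyView FancyActor SimpleActor object] + [SimpleRecord SafeQueue SimpleTask FancyActor SimpleActor object] + [SafeQueue SimpleTask FancyActor SimpleActor object] + [LazyView SimpleRecord SafeQueue]
  take SimpleRecord:  [FancyActor SimpleActor object] + [SimpleRecord SafeQueue SimpleTask FancyActor SimpleActor object] + [SafeQueue SimpleTask FancyActor SimpleActor object] + [SimpleRecord SafeQueue]
  take SafeQueue:  [FancyActor SimpleActor object] + [SafeQueue SimpleTask FancyActor SimpleActor object] + [SafeQueue SimpleTask FancyActor SimpleActor object] + [SafeQueue]
  take SimpleTask:  [FancyActor SimpleActor object] + [SimpleTask FancyActor SimpleActor object] + [SimpleTask FancyActor SimpleActor object]
  take FancyActor:  [FancyActor SimpleActor object] + [FancyActor SimpleActor object] + [FancyActor SimpleActor object]
  take SimpleActor:  [SimpleActor object] + [SimpleActor object] + [SimpleActor object]
  take object:  [object] + [object] + [object]
MRO: LazyQueue LazyView SimpleRecord SafeQueue SimpleTask FancyActor SimpleActor object
super() in LazyView.action on a LazyQueue instance goes to the class after LazyView in LazyQueue's MRO: SimpleRecord.

SimpleRecord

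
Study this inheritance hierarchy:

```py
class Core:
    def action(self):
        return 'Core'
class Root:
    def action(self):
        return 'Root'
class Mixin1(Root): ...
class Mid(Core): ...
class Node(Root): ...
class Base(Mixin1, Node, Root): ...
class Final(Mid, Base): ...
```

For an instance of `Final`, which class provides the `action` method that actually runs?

L[Final] = Final + merge(L[Mid], L[Base], [Mid Base])
  take Mid:  [Mid Core object] + [Base Mixin1 Node Root object] + [Mid Base]
  take Core:  [Core object] + [Base Mixin1 Node Root object] + [Base]
  take Base:  [object] + [Base Mixin1 Node Root object] + [Base]
  take Mixin1:  [object] + [Mixin1 Node Root object]
  take Node:  [object] + [Node Root object]
  take Root:  [object] + [Root object]
  take object:  [object] + [object]
MRO: Final Mid Core Base Mixin1 Node Root object
action is defined in: Core, Root. First along the MRO is Core.

Core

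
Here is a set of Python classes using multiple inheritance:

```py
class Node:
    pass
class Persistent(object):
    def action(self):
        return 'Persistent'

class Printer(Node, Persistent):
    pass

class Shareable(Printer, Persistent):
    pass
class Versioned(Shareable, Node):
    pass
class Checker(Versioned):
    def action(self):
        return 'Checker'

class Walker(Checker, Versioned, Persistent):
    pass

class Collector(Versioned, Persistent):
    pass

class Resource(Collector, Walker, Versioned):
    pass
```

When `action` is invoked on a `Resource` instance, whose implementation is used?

L[Resource] = Resource + merge(L[Collector], L[Walker], L[Versioned], [Collector Walker Versioned])
  take Collector:  [Collector Versioned Shareable Printer Node Persistent object] + [Walker Checker Versioned Shareable Printer Node Persistent object] + [Versioned Shareable Printer Node Persistent object] + [Collector Walker Versioned]
  take Walker:  [Versioned Shareable Printer Node Persistent object] + [Walker Checker Versioned Shareable Printer Node Persistent object] + [Versioned Shareable Printer Node Persistent object] + [Walker Versioned]
  take Checker:  [Versioned Shareable Printer Node Persistent object] + [Checker Versioned Shareable Printer Node Persistent object] + [Versioned Shareable Printer Node Persistent object] + [Versioned]
  take Versioned:  [Versioned Shareable Printer Node Persistent object] + [Versioned Shareable Printer Node Persistent object] + [Versioned Shareable Printer Node Persistent object] + [Versioned]
  take Shareable:  [Shareable Printer Node Persistent object] + [Shareable Printer Node Persistent object] + [Shareable Printer Node Persistent object]
  take Printer:  [Printer Node Persistent object] + [Printer Node Persistent object] + [Printer Node Persistent object]
  take Node:  [Node Persistent object] + [Node Persistent object] + [Node Persistent object]
  take Persistent:  [Persistent object] + [Persistent object] + [Persistent object]
  take object:  [object] + [object] + [object]
MRO: Resource Collector Walker Checker Versioned Shareable Printer Node Persistent object
action is defined in: Checker, Persistent. First along the MRO is Checker.

Checker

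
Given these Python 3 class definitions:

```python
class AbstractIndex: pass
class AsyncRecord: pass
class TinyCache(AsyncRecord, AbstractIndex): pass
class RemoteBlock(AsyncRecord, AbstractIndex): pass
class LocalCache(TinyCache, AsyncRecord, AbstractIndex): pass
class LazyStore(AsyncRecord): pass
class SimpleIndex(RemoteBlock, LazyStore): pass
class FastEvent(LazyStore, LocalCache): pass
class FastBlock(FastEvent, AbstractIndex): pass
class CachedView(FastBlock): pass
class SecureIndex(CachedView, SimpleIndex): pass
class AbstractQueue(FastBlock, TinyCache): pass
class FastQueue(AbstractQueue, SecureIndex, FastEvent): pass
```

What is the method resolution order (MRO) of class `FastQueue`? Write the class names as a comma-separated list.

FastQueue, AbstractQueue, SecureIndex, CachedView, FastBlock, FastEvent, SimpleIndex, RemoteBlock, LazyStore, LocalCache, TinyCache, AsyncRecord, AbstractIndex, object

L[FastQueue] = FastQueue + merge(L[AbstractQueue], L[SecureIndex], L[FastEvent], [AbstractQueue SecureIndex FastEvent])
  take AbstractQueue:  [AbstractQueue FastBlock FastEvent LazyStore LocalCache TinyCache AsyncRecord AbstractIndex object] + [SecureIndex CachedView FastBlock FastEvent SimpleIndex RemoteBlock LazyStore LocalCache TinyCache AsyncRecord AbstractIndex object] + [FastEvent LazyStore LocalCache TinyCache AsyncRecord AbstractIndex object] + [AbstractQueue SecureIndex FastEvent]
  take SecureIndex:  [FastBlock FastEvent LazyStore LocalCache TinyCache AsyncRecord AbstractIndex object] + [SecureIndex CachedView FastBlock FastEvent SimpleIndex RemoteBlock LazyStore LocalCache TinyCache AsyncRecord AbstractIndex object] + [FastEvent LazyStore LocalCache TinyCache AsyncRecord AbstractIndex object] + [SecureIndex FastEvent]
  take CachedView:  [FastBlock FastEvent LazyStore LocalCache TinyCache AsyncRecord AbstractIndex object] + [CachedView FastBlock FastEvent SimpleIndex RemoteBlock LazyStore LocalCache TinyCache AsyncRecord AbstractIndex object] + [FastEvent LazyStore LocalCache TinyCache AsyncRecord AbstractIndex object] + [FastEvent]
  take FastBlock:  [FastBlock FastEvent LazyStore LocalCache TinyCache AsyncRecord AbstractIndex object] + [FastBlock FastEvent SimpleIndex RemoteBlock LazyStore LocalCache TinyCache AsyncRecord AbstractIndex object] + [FastEvent LazyStore LocalCache TinyCache AsyncRecord AbstractIndex object] + [FastEvent]
  take FastEvent:  [FastEvent LazyStore LocalCache TinyCache AsyncRecord AbstractIndex object] + [FastEvent SimpleIndex RemoteBlock LazyStore LocalCache TinyCache AsyncRecord AbstractIndex object] + [FastEvent LazyStore LocalCache TinyCache AsyncRecord AbstractIndex object] + [FastEvent]
  take SimpleIndex:  [LazyStore LocalCache TinyCache AsyncRecord AbstractIndex object] + [SimpleIndex RemoteBlock LazyStore LocalCache TinyCache AsyncRecord AbstractIndex object] + [LazyStore LocalCache TinyCache AsyncRecord AbstractIndex object]
  take RemoteBlock:  [LazyStore LocalCache TinyCache AsyncRecord AbstractIndex object] + [RemoteBlock LazyStore LocalCache TinyCache AsyncRecord AbstractIndex object] + [LazyStore LocalCache TinyCache AsyncRecord AbstractIndex object]
  take LazyStore:  [LazyStore LocalCache TinyCache AsyncRecord AbstractIndex object] + [LazyStore LocalCache TinyCache AsyncRecord AbstractIndex object] + [LazyStore LocalCache TinyCache AsyncRecord AbstractIndex object]
  take LocalCache:  [LocalCache TinyCache AsyncRecord AbstractIndex object] + [LocalCache TinyCache AsyncRecord AbstractIndex object] + [LocalCache TinyCache AsyncRecord AbstractIndex object]
  take TinyCache:  [TinyCache AsyncRecord AbstractIndex object] + [TinyCache AsyncRecord AbstractIndex object] + [TinyCache AsyncRecord AbstractIndex object]
  take AsyncRecord:  [AsyncRecord AbstractIndex object] + [AsyncRecord AbstractIndex object] + [AsyncRecord AbstractIndex object]
  take AbstractIndex:  [AbstractIndex object] + [AbstractIndex object] + [AbstractIndex object]
  take object:  [object] + [object] + [object]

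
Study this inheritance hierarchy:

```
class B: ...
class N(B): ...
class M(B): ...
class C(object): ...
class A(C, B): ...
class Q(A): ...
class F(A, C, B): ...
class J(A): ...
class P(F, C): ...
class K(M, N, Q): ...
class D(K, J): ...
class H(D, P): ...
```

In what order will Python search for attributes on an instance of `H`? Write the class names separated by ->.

L[H] = H + merge(L[D], L[P], [D P])
  take D:  [D K M N Q J A C B object] + [P F A C B object] + [D P]
  take K:  [K M N Q J A C B object] + [P F A C B object] + [P]
  take M:  [M N Q J A C B object] + [P F A C B object] + [P]
  take N:  [N Q J A C B object] + [P F A C B object] + [P]
  take Q:  [Q J A C B object] + [P F A C B object] + [P]
  take J:  [J A C B object] + [P F A C B object] + [P]
  take P:  [A C B object] + [P F A C B object] + [P]
  take F:  [A C B object] + [F A C B object]
  take A:  [A C B object] + [A C B object]
  take C:  [C B object] + [C B object]
  take B:  [B object] + [B object]
  take object:  [object] + [object]

H -> D -> K -> M -> N -> Q -> J -> P -> F -> A -> C -> B -> object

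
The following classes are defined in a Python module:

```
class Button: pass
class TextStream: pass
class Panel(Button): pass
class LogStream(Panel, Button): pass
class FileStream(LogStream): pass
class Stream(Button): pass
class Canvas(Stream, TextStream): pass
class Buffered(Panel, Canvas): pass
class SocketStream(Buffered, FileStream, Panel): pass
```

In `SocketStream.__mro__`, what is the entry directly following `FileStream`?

LogStream

L[SocketStream] = SocketStream + merge(L[Buffered], L[FileStream], L[Panel], [Buffered FileStream Panel])
  take Buffered:  [Buffered Panel Canvas Stream Button TextStream object] + [FileStream LogStream Panel Button object] + [Panel Button object] + [Buffered FileStream Panel]
  take FileStream:  [Panel Canvas Stream Button TextStream object] + [FileStream LogStream Panel Button object] + [Panel Button object] + [FileStream Panel]
  take LogStream:  [Panel Canvas Stream Button TextStream object] + [LogStream Panel Button object] + [Panel Button object] + [Panel]
  take Panel:  [Panel Canvas Stream Button TextStream object] + [Panel Button object] + [Panel Button object] + [Panel]
  take Canvas:  [Canvas Stream Button TextStream object] + [Button object] + [Button object]
  take Stream:  [Stream Button TextStream object] + [Button object] + [Button object]
  take Button:  [Button TextStream object] + [Button object] + [Button object]
  take TextStream:  [TextStream object] + [object] + [object]
  take object:  [object] + [object] + [object]
MRO: SocketStream Buffered FileStream LogStream Panel Canvas Stream Button TextStream object
FileStream is at position 2; next is LogStream.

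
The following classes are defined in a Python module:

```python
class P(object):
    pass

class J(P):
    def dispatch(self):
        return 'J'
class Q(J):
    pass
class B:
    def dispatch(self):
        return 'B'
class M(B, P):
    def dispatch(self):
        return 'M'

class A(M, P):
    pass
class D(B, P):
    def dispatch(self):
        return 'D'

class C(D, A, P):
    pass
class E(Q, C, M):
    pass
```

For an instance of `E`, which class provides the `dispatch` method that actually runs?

J

L[E] = E + merge(L[Q], L[C], L[M], [Q C M])
  take Q:  [Q J P object] + [C D A M B P object] + [M B P object] + [Q C M]
  take J:  [J P object] + [C D A M B P object] + [M B P object] + [C M]
  take C:  [P object] + [C D A M B P object] + [M B P object] + [C M]
  take D:  [P object] + [D A M B P object] + [M B P object] + [M]
  take A:  [P object] + [A M B P object] + [M B P object] + [M]
  take M:  [P object] + [M B P object] + [M B P object] + [M]
  take B:  [P object] + [B P object] + [B P object]
  take P:  [P object] + [P object] + [P object]
  take object:  [object] + [object] + [object]
MRO: E Q J C D A M B P object
dispatch is defined in: B, D, J, M. First along the MRO is J.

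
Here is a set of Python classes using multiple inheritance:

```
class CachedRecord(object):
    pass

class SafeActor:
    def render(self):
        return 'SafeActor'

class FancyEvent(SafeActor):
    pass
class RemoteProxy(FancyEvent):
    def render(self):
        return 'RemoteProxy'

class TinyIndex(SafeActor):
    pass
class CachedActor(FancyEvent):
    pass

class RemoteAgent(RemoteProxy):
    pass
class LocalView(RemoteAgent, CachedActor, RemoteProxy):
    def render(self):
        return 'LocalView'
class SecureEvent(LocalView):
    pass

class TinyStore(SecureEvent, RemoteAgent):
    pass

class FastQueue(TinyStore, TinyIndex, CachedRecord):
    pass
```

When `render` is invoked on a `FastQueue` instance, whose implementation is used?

LocalView

L[FastQueue] = FastQueue + merge(L[TinyStore], L[TinyIndex], L[CachedRecord], [TinyStore TinyIndex CachedRecord])
  take TinyStore:  [TinyStore SecureEvent LocalView RemoteAgent CachedActor RemoteProxy FancyEvent SafeActor object] + [TinyIndex SafeActor object] + [CachedRecord object] + [TinyStore TinyIndex CachedRecord]
  take SecureEvent:  [SecureEvent LocalView RemoteAgent CachedActor RemoteProxy FancyEvent SafeActor object] + [TinyIndex SafeActor object] + [CachedRecord object] + [TinyIndex CachedRecord]
  take LocalView:  [LocalView RemoteAgent CachedActor RemoteProxy FancyEvent SafeActor object] + [TinyIndex SafeActor object] + [CachedRecord object] + [TinyIndex CachedRecord]
  take RemoteAgent:  [RemoteAgent CachedActor RemoteProxy FancyEvent SafeActor object] + [TinyIndex SafeActor object] + [CachedRecord object] + [TinyIndex CachedRecord]
  take CachedActor:  [CachedActor RemoteProxy FancyEvent SafeActor object] + [TinyIndex SafeActor object] + [CachedRecord object] + [TinyIndex CachedRecord]
  take RemoteProxy:  [RemoteProxy FancyEvent SafeActor object] + [TinyIndex SafeActor object] + [CachedRecord object] + [TinyIndex CachedRecord]
  take FancyEvent:  [FancyEvent SafeActor object] + [TinyIndex SafeActor object] + [CachedRecord object] + [TinyIndex CachedRecord]
  take TinyIndex:  [SafeActor object] + [TinyIndex SafeActor object] + [CachedRecord object] + [TinyIndex CachedRecord]
  take SafeActor:  [SafeActor object] + [SafeActor object] + [CachedRecord object] + [CachedRecord]
  take CachedRecord:  [object] + [object] + [CachedRecord object] + [CachedRecord]
  take object:  [object] + [object] + [object]
MRO: FastQueue TinyStore SecureEvent LocalView RemoteAgent CachedActor RemoteProxy FancyEvent TinyIndex SafeActor CachedRecord object
render is defined in: LocalView, RemoteProxy, SafeActor. First along the MRO is LocalView.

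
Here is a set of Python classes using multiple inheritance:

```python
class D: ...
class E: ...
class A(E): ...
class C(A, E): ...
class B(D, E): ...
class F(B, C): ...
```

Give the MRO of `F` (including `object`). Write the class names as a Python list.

L[F] = F + merge(L[B], L[C], [B C])
  take B:  [B D E object] + [C A E object] + [B C]
  take D:  [D E object] + [C A E object] + [C]
  take C:  [E object] + [C A E object] + [C]
  take A:  [E object] + [A E object]
  take E:  [E object] + [E object]
  take object:  [object] + [object]

[F, B, D, C, A, E, object]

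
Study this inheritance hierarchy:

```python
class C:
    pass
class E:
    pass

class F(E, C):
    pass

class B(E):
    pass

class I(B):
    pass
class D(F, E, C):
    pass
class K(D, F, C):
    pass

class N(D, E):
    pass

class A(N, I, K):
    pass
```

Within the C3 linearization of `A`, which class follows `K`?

L[A] = A + merge(L[N], L[I], L[K], [N I K])
  take N:  [N D F E C object] + [I B E object] + [K D F E C object] + [N I K]
  take I:  [D F E C object] + [I B E object] + [K D F E C object] + [I K]
  take B:  [D F E C object] + [B E object] + [K D F E C object] + [K]
  take K:  [D F E C object] + [E object] + [K D F E C object] + [K]
  take D:  [D F E C object] + [E object] + [D F E C object]
  take F:  [F E C object] + [E object] + [F E C object]
  take E:  [E C object] + [E object] + [E C object]
  take C:  [C object] + [object] + [C object]
  take object:  [object] + [object] + [object]
MRO: A N I B K D F E C object
K is at position 4; next is D.

D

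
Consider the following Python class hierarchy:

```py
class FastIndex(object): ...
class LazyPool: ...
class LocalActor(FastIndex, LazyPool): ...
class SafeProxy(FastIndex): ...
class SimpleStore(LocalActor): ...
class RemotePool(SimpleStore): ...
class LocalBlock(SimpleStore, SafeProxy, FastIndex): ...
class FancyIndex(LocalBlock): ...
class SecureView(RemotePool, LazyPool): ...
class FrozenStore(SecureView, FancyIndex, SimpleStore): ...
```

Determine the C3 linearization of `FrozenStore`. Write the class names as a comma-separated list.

L[FrozenStore] = FrozenStore + merge(L[SecureView], L[FancyIndex], L[SimpleStore], [SecureView FancyIndex SimpleStore])
  take SecureView:  [SecureView RemotePool SimpleStore LocalActor FastIndex LazyPool object] + [FancyIndex LocalBlock SimpleStore LocalActor SafeProxy FastIndex LazyPool object] + [SimpleStore LocalActor FastIndex LazyPool object] + [SecureView FancyIndex SimpleStore]
  take RemotePool:  [RemotePool SimpleStore LocalActor FastIndex LazyPool object] + [FancyIndex LocalBlock SimpleStore LocalActor SafeProxy FastIndex LazyPool object] + [SimpleStore LocalActor FastIndex LazyPool object] + [FancyIndex SimpleStore]
  take FancyIndex:  [SimpleStore LocalActor FastIndex LazyPool object] + [FancyIndex LocalBlock SimpleStore LocalActor SafeProxy FastIndex LazyPool object] + [SimpleStore LocalActor FastIndex LazyPool object] + [FancyIndex SimpleStore]
  take LocalBlock:  [SimpleStore LocalActor FastIndex LazyPool object] + [LocalBlock SimpleStore LocalActor SafeProxy FastIndex LazyPool object] + [SimpleStore LocalActor FastIndex LazyPool object] + [SimpleStore]
  take SimpleStore:  [SimpleStore LocalActor FastIndex LazyPool object] + [SimpleStore LocalActor SafeProxy FastIndex LazyPool object] + [SimpleStore LocalActor FastIndex LazyPool object] + [SimpleStore]
  take LocalActor:  [LocalActor FastIndex LazyPool object] + [LocalActor SafeProxy FastIndex LazyPool object] + [LocalActor FastIndex LazyPool object]
  take SafeProxy:  [FastIndex LazyPool object] + [SafeProxy FastIndex LazyPool object] + [FastIndex LazyPool object]
  take FastIndex:  [FastIndex LazyPool object] + [FastIndex LazyPool object] + [FastIndex LazyPool object]
  take LazyPool:  [LazyPool object] + [LazyPool object] + [LazyPool object]
  take object:  [object] + [object] + [object]

FrozenStore, SecureView, RemotePool, FancyIndex, LocalBlock, SimpleStore, LocalActor, SafeProxy, FastIndex, LazyPool, object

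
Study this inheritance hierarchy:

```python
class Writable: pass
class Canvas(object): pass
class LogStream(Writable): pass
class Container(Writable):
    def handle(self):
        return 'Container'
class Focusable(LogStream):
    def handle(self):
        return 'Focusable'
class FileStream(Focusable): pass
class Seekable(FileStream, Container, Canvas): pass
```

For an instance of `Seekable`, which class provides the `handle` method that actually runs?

L[Seekable] = Seekable + merge(L[FileStream], L[Container], L[Canvas], [FileStream Container Canvas])
  take FileStream:  [FileStream Focusable LogStream Writable object] + [Container Writable object] + [Canvas object] + [FileStream Container Canvas]
  take Focusable:  [Focusable LogStream Writable object] + [Container Writable object] + [Canvas object] + [Container Canvas]
  take LogStream:  [LogStream Writable object] + [Container Writable object] + [Canvas object] + [Container Canvas]
  take Container:  [Writable object] + [Container Writable object] + [Canvas object] + [Container Canvas]
  take Writable:  [Writable object] + [Writable object] + [Canvas object] + [Canvas]
  take Canvas:  [object] + [object] + [Canvas object] + [Canvas]
  take object:  [object] + [object] + [object]
MRO: Seekable FileStream Focusable LogStream Container Writable Canvas object
handle is defined in: Container, Focusable. First along the MRO is Focusable.

Focusable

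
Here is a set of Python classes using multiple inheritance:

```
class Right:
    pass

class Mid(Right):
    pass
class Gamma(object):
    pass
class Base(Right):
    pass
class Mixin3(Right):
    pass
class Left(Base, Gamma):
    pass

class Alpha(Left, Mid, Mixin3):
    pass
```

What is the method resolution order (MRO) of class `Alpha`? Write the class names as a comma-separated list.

L[Alpha] = Alpha + merge(L[Left], L[Mid], L[Mixin3], [Left Mid Mixin3])
  take Left:  [Left Base Right Gamma object] + [Mid Right object] + [Mixin3 Right object] + [Left Mid Mixin3]
  take Base:  [Base Right Gamma object] + [Mid Right object] + [Mixin3 Right object] + [Mid Mixin3]
  take Mid:  [Right Gamma object] + [Mid Right object] + [Mixin3 Right object] + [Mid Mixin3]
  take Mixin3:  [Right Gamma object] + [Right object] + [Mixin3 Right object] + [Mixin3]
  take Right:  [Right Gamma object] + [Right object] + [Right object]
  take Gamma:  [Gamma object] + [object] + [object]
  take object:  [object] + [object] + [object]

Alpha, Left, Base, Mid, Mixin3, Right, Gamma, object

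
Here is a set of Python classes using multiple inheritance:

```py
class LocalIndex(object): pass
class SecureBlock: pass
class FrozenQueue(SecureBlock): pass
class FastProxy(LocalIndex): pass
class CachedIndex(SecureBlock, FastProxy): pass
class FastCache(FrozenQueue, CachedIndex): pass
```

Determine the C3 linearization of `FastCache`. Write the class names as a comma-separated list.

FastCache, FrozenQueue, CachedIndex, SecureBlock, FastProxy, LocalIndex, object

L[FastCache] = FastCache + merge(L[FrozenQueue], L[CachedIndex], [FrozenQueue CachedIndex])
  take FrozenQueue:  [FrozenQueue SecureBlock object] + [CachedIndex SecureBlock FastProxy LocalIndex object] + [FrozenQueue CachedIndex]
  take CachedIndex:  [SecureBlock object] + [CachedIndex SecureBlock FastProxy LocalIndex object] + [CachedIndex]
  take SecureBlock:  [SecureBlock object] + [SecureBlock FastProxy LocalIndex object]
  take FastProxy:  [object] + [FastProxy LocalIndex object]
  take LocalIndex:  [object] + [LocalIndex object]
  take object:  [object] + [object]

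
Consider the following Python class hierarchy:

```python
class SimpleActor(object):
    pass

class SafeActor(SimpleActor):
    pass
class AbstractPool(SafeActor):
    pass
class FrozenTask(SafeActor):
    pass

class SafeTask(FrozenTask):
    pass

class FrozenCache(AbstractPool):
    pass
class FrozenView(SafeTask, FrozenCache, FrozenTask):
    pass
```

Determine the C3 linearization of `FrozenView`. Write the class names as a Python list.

[FrozenView, SafeTask, FrozenCache, FrozenTask, AbstractPool, SafeActor, SimpleActor, object]

L[FrozenView] = FrozenView + merge(L[SafeTask], L[FrozenCache], L[FrozenTask], [SafeTask FrozenCache FrozenTask])
  take SafeTask:  [SafeTask FrozenTask SafeActor SimpleActor object] + [FrozenCache AbstractPool SafeActor SimpleActor object] + [FrozenTask SafeActor SimpleActor object] + [SafeTask FrozenCache FrozenTask]
  take FrozenCache:  [FrozenTask SafeActor SimpleActor object] + [FrozenCache AbstractPool SafeActor SimpleActor object] + [FrozenTask SafeActor SimpleActor object] + [FrozenCache FrozenTask]
  take FrozenTask:  [FrozenTask SafeActor SimpleActor object] + [AbstractPool SafeActor SimpleActor object] + [FrozenTask SafeActor SimpleActor object] + [FrozenTask]
  take AbstractPool:  [SafeActor SimpleActor object] + [AbstractPool SafeActor SimpleActor object] + [SafeActor SimpleActor object]
  take SafeActor:  [SafeActor SimpleActor object] + [SafeActor SimpleActor object] + [SafeActor SimpleActor object]
  take SimpleActor:  [SimpleActor object] + [SimpleActor object] + [SimpleActor object]
  take object:  [object] + [object] + [object]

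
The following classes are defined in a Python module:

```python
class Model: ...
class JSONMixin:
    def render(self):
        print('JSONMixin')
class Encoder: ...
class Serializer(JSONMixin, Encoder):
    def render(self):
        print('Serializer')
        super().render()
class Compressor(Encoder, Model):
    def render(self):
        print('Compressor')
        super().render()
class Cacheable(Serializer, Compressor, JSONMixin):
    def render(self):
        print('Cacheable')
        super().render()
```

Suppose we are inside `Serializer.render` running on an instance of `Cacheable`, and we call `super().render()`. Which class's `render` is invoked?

Compressor

L[Cacheable] = Cacheable + merge(L[Serializer], L[Compressor], L[JSONMixin], [Serializer Compressor JSONMixin])
  take Serializer:  [Serializer JSONMixin Encoder object] + [Compressor Encoder Model object] + [JSONMixin object] + [Serializer Compressor JSONMixin]
  take Compressor:  [JSONMixin Encoder object] + [Compressor Encoder Model object] + [JSONMixin object] + [Compressor JSONMixin]
  take JSONMixin:  [JSONMixin Encoder object] + [Encoder Model object] + [JSONMixin object] + [JSONMixin]
  take Encoder:  [Encoder object] + [Encoder Model object] + [object]
  take Model:  [object] + [Model object] + [object]
  take object:  [object] + [object] + [object]
MRO: Cacheable Serializer Compressor JSONMixin Encoder Model object
super() in Serializer.render on a Cacheable instance goes to the class after Serializer in Cacheable's MRO: Compressor.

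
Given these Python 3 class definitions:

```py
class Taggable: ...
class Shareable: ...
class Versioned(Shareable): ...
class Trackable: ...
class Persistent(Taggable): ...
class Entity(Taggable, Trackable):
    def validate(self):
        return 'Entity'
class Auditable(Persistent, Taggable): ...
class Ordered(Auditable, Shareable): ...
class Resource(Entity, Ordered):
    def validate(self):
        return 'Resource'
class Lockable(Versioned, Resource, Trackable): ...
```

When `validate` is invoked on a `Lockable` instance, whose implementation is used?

Resource

L[Lockable] = Lockable + merge(L[Versioned], L[Resource], L[Trackable], [Versioned Resource Trackable])
  take Versioned:  [Versioned Shareable object] + [Resource Entity Ordered Auditable Persistent Taggable Trackable Shareable object] + [Trackable object] + [Versioned Resource Trackable]
  take Resource:  [Shareable object] + [Resource Entity Ordered Auditable Persistent Taggable Trackable Shareable object] + [Trackable object] + [Resource Trackable]
  take Entity:  [Shareable object] + [Entity Ordered Auditable Persistent Taggable Trackable Shareable object] + [Trackable object] + [Trackable]
  take Ordered:  [Shareable object] + [Ordered Auditable Persistent Taggable Trackable Shareable object] + [Trackable object] + [Trackable]
  take Auditable:  [Shareable object] + [Auditable Persistent Taggable Trackable Shareable object] + [Trackable object] + [Trackable]
  take Persistent:  [Shareable object] + [Persistent Taggable Trackable Shareable object] + [Trackable object] + [Trackable]
  take Taggable:  [Shareable object] + [Taggable Trackable Shareable object] + [Trackable object] + [Trackable]
  take Trackable:  [Shareable object] + [Trackable Shareable object] + [Trackable object] + [Trackable]
  take Shareable:  [Shareable object] + [Shareable object] + [object]
  take object:  [object] + [object] + [object]
MRO: Lockable Versioned Resource Entity Ordered Auditable Persistent Taggable Trackable Shareable object
validate is defined in: Entity, Resource. First along the MRO is Resource.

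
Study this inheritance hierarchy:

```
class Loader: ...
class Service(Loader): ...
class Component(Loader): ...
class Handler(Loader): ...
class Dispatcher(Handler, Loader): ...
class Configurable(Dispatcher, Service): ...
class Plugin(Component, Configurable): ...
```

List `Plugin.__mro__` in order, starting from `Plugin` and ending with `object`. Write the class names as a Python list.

[Plugin, Component, Configurable, Dispatcher, Handler, Service, Loader, object]

L[Plugin] = Plugin + merge(L[Component], L[Configurable], [Component Configurable])
  take Component:  [Component Loader object] + [Configurable Dispatcher Handler Service Loader object] + [Component Configurable]
  take Configurable:  [Loader object] + [Configurable Dispatcher Handler Service Loader object] + [Configurable]
  take Dispatcher:  [Loader object] + [Dispatcher Handler Service Loader object]
  take Handler:  [Loader object] + [Handler Service Loader object]
  take Service:  [Loader object] + [Service Loader object]
  take Loader:  [Loader object] + [Loader object]
  take object:  [object] + [object]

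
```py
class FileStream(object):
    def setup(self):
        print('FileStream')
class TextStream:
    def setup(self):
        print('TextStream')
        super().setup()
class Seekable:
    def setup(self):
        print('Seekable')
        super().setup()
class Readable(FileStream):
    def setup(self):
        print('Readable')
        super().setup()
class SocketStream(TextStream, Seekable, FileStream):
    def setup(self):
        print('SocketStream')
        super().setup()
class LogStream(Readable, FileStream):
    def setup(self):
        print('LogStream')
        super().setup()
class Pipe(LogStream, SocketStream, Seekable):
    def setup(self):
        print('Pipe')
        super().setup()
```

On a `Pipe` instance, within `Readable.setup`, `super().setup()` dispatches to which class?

SocketStream

L[Pipe] = Pipe + merge(L[LogStream], L[SocketStream], L[Seekable], [LogStream SocketStream Seekable])
  take LogStream:  [LogStream Readable FileStream object] + [SocketStream TextStream Seekable FileStream object] + [Seekable object] + [LogStream SocketStream Seekable]
  take Readable:  [Readable FileStream object] + [SocketStream TextStream Seekable FileStream object] + [Seekable object] + [SocketStream Seekable]
  take SocketStream:  [FileStream object] + [SocketStream TextStream Seekable FileStream object] + [Seekable object] + [SocketStream Seekable]
  take TextStream:  [FileStream object] + [TextStream Seekable FileStream object] + [Seekable object] + [Seekable]
  take Seekable:  [FileStream object] + [Seekable FileStream object] + [Seekable object] + [Seekable]
  take FileStream:  [FileStream object] + [FileStream object] + [object]
  take object:  [object] + [object] + [object]
MRO: Pipe LogStream Readable SocketStream TextStream Seekable FileStream object
super() in Readable.setup on a Pipe instance goes to the class after Readable in Pipe's MRO: SocketStream.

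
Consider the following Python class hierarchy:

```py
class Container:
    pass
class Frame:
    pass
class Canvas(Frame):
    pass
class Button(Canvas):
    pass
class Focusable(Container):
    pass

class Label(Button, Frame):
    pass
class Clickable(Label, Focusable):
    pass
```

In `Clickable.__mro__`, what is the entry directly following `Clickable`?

Label

L[Clickable] = Clickable + merge(L[Label], L[Focusable], [Label Focusable])
  take Label:  [Label Button Canvas Frame object] + [Focusable Container object] + [Label Focusable]
  take Button:  [Button Canvas Frame object] + [Focusable Container object] + [Focusable]
  take Canvas:  [Canvas Frame object] + [Focusable Container object] + [Focusable]
  take Frame:  [Frame object] + [Focusable Container object] + [Focusable]
  take Focusable:  [object] + [Focusable Container object] + [Focusable]
  take Container:  [object] + [Container object]
  take object:  [object] + [object]
MRO: Clickable Label Button Canvas Frame Focusable Container object
Clickable is at position 0; next is Label.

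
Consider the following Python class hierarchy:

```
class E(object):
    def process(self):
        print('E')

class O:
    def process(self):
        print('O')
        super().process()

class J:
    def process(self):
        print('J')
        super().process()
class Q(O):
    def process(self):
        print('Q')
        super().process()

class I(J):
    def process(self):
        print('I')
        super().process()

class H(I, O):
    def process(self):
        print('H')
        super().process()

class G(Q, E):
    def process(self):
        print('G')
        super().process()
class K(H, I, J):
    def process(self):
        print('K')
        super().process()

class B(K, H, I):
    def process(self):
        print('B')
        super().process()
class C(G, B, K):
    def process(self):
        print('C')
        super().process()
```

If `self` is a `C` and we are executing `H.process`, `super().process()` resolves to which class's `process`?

L[C] = C + merge(L[G], L[B], L[K], [G B K])
  take G:  [G Q O E object] + [B K H I J O object] + [K H I J O object] + [G B K]
  take Q:  [Q O E object] + [B K H I J O object] + [K H I J O object] + [B K]
  take B:  [O E object] + [B K H I J O object] + [K H I J O object] + [B K]
  take K:  [O E object] + [K H I J O object] + [K H I J O object] + [K]
  take H:  [O E object] + [H I J O object] + [H I J O object]
  take I:  [O E object] + [I J O object] + [I J O object]
  take J:  [O E object] + [J O object] + [J O object]
  take O:  [O E object] + [O object] + [O object]
  take E:  [E object] + [object] + [object]
  take object:  [object] + [object] + [object]
MRO: C G Q B K H I J O E object
super() in H.process on a C instance goes to the class after H in C's MRO: I.

I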